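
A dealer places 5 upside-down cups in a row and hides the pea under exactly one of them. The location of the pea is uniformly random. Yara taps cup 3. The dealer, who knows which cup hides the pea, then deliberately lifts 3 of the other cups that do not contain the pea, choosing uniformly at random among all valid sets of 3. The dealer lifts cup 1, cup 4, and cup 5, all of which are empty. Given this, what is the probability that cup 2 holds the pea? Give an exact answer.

Apply Bayes' rule, conditioning on where the pea actually is.
If it is under any of cups 1, 4, and 5 (prior 1/5 each): that cup was opened and seen not to hold the prize — ruled out; weight (1/5)·0 = 0 each.
If it is under cup 2 (prior 1/5): the dealer has no choice, probability 1; weight (1/5)·1 = 1/5.
If it is under cup 3 (prior 1/5): the dealer has 4 equally likely choices, so probability 1/4; weight (1/5)·(1/4) = 1/20.
The weights sum to 1/4.
So P(the pea under cup 2 | the dealer opened cup 1, cup 4, and cup 5) = (1/5) / (1/4) = 4/5.

4/5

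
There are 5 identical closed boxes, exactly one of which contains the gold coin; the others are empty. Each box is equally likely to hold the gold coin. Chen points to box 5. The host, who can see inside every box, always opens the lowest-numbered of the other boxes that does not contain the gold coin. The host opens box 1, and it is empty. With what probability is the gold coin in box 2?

Apply Bayes' rule, conditioning on where the gold coin actually is.
If it is in box 1 (prior 1/5): the host opened box 1, so this case is ruled out; weight (1/5)·0 = 0.
If it is in any of boxes 2, 3, 4, and 5 (prior 1/5 each): box 1 is the lowest-numbered option available, probability 1; weight (1/5)·1 = 1/5 each.
The weights sum to 4/5.
So P(the gold coin in box 2 | the host opened box 1) = (1/5) / (4/5) = 1/4.

1/4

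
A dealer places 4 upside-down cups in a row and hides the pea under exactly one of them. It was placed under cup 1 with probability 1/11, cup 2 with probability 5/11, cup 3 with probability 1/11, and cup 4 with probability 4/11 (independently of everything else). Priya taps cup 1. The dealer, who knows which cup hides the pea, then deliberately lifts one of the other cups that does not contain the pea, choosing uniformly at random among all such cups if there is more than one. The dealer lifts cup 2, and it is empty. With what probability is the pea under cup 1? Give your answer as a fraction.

2/17

Condition on the true location of the pea.
If it is under cup 1 (prior 1/11): the dealer has 3 equally likely choices, so probability 1/3; weight (1/11)·(1/3) = 1/33.
If it is under cup 2 (prior 5/11): the dealer opened cup 2, so this case is ruled out; weight (5/11)·0 = 0.
If it is under cup 3 (prior 1/11): the dealer has 2 equally likely choices, so probability 1/2; weight (1/11)·(1/2) = 1/22.
If it is under cup 4 (prior 4/11): the dealer has 2 equally likely choices, so probability 1/2; weight (4/11)·(1/2) = 2/11.
The weights sum to 17/66.
So P(the pea under cup 1 | the dealer opened cup 2) = (1/33) / (17/66) = 2/17.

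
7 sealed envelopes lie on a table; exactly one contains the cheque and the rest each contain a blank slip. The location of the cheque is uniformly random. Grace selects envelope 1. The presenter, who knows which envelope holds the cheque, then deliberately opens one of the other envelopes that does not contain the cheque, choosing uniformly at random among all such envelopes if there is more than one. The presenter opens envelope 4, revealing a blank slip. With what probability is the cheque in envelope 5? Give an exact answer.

Condition on the true location of the cheque.
If it is in envelope 1 (prior 1/7): the presenter has 6 equally likely choices, so probability 1/6; weight (1/7)·(1/6) = 1/42.
If it is in any of envelopes 2, 3, 5, 6, and 7 (prior 1/7 each): the presenter has 5 equally likely choices, so probability 1/5; weight (1/7)·(1/5) = 1/35 each.
If it is in envelope 4 (prior 1/7): the presenter opened envelope 4, so this case is ruled out; weight (1/7)·0 = 0.
The weights sum to 1/6.
So P(the cheque in envelope 5 | the presenter opened envelope 4) = (1/35) / (1/6) = 6/35.

6/35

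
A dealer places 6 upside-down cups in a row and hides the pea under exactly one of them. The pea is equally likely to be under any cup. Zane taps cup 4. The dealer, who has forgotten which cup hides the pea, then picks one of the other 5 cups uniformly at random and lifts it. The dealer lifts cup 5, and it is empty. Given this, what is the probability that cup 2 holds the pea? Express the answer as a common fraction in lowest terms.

Because the dealer chose which cup to lift without knowing where the pea is, the choice is independent of the prize location. Learning that cup 5 does not hold the pea simply rules out that one location and leaves the remaining 5 cups still equally likely by symmetry.
So P(the pea under cup 2) = 1/5.

1/5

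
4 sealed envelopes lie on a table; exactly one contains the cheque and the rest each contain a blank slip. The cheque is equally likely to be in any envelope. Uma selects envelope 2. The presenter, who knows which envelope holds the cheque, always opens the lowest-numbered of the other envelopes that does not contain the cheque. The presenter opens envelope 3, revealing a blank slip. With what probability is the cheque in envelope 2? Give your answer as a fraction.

Condition on the true location of the cheque.
If it is in envelope 1 (prior 1/4): envelope 3 is the lowest-numbered option available, probability 1; weight (1/4)·1 = 1/4.
If it is in either of envelopes 2 and 4 (prior 1/4 each): the presenter would have opened envelope 1 instead, probability 0; weight (1/4)·0 = 0 each.
If it is in envelope 3 (prior 1/4): the presenter opened envelope 3, so this case is ruled out; weight (1/4)·0 = 0.
The weights sum to 1/4.
So P(the cheque in envelope 2 | the presenter opened envelope 3) = 0 / (1/4) = 0.

0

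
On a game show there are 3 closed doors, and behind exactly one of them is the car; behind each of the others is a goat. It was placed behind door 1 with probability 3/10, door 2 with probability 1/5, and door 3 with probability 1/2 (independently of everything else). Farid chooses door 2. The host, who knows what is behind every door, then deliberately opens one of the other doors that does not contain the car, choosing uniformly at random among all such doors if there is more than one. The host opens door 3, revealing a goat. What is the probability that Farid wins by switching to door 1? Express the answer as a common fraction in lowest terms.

Condition on the true location of the car.
If it is behind door 1 (prior 3/10): the host has no choice, probability 1; weight (3/10)·1 = 3/10.
If it is behind door 2 (prior 1/5): the host has 2 equally likely choices, so probability 1/2; weight (1/5)·(1/2) = 1/10.
If it is behind door 3 (prior 1/2): the host opened door 3, so this case is ruled out; weight (1/2)·0 = 0.
The weights sum to 2/5.
So P(the car behind door 1 | the host opened door 3) = (3/10) / (2/5) = 3/4.

3/4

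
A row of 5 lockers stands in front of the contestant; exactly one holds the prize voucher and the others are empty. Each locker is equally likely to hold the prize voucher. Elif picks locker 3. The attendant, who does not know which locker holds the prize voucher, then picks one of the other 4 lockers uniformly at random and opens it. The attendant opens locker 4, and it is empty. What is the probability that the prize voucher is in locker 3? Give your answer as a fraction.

Because the attendant chose which locker to open without knowing where the prize voucher is, the choice is independent of the prize location. Learning that locker 4 does not hold the prize voucher simply rules out that one location and leaves the remaining 4 lockers still equally likely by symmetry.
So P(the prize voucher in locker 3) = 1/4.

1/4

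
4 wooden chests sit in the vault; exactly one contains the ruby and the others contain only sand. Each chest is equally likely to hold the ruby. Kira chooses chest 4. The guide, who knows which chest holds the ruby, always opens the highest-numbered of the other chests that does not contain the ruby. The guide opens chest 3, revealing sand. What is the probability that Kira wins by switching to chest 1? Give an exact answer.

Apply Bayes' rule, conditioning on where the ruby actually is.
If it is in any of chests 1, 2, and 4 (prior 1/4 each): chest 3 is the highest-numbered option available, probability 1; weight (1/4)·1 = 1/4 each.
If it is in chest 3 (prior 1/4): the guide opened chest 3, so this case is ruled out; weight (1/4)·0 = 0.
The weights sum to 3/4.
So P(the ruby in chest 1 | the guide opened chest 3) = (1/4) / (3/4) = 1/3.

1/3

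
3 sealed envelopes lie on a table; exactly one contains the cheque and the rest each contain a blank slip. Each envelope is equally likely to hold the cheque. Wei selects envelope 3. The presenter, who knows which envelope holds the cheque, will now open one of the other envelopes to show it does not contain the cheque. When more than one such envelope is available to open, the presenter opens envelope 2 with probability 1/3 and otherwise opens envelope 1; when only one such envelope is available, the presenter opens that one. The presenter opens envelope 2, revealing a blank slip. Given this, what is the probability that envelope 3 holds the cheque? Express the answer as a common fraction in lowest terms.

Apply Bayes' rule, conditioning on where the cheque actually is.
If it is in envelope 1 (prior 1/3): only envelope 2 is available, probability 1; weight (1/3)·1 = 1/3.
If it is in envelope 2 (prior 1/3): the presenter opened envelope 2, so this case is ruled out; weight (1/3)·0 = 0.
If it is in envelope 3 (prior 1/3): envelope 2 is available, opened with probability 1/3; weight (1/3)·(1/3) = 1/9.
The weights sum to 4/9.
So P(the cheque in envelope 3 | the presenter opened envelope 2) = (1/9) / (4/9) = 1/4.

1/4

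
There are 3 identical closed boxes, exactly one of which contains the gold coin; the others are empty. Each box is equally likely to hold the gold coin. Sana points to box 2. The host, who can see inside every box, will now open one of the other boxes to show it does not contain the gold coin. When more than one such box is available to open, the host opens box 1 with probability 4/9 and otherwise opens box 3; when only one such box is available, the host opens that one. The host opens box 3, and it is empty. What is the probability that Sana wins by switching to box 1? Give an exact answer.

9/14

Condition on the true location of the gold coin.
If it is in box 1 (prior 1/3): only box 3 is available, probability 1; weight (1/3)·1 = 1/3.
If it is in box 2 (prior 1/3): box 1 is available but not opened, probability 5/9; weight (1/3)·(5/9) = 5/27.
If it is in box 3 (prior 1/3): the host opened box 3, so this case is ruled out; weight (1/3)·0 = 0.
The weights sum to 14/27.
So P(the gold coin in box 1 | the host opened box 3) = (1/3) / (14/27) = 9/14.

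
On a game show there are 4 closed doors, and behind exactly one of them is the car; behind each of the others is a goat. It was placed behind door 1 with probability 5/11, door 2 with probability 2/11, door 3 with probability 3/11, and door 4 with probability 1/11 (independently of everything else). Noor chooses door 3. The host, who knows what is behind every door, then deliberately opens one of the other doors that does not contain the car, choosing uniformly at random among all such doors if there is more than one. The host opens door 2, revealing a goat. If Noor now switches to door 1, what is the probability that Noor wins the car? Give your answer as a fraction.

5/8

Apply Bayes' rule, conditioning on where the car actually is.
If it is behind door 1 (prior 5/11): the host has 2 equally likely choices, so probability 1/2; weight (5/11)·(1/2) = 5/22.
If it is behind door 2 (prior 2/11): the host opened door 2, so this case is ruled out; weight (2/11)·0 = 0.
If it is behind door 3 (prior 3/11): the host has 3 equally likely choices, so probability 1/3; weight (3/11)·(1/3) = 1/11.
If it is behind door 4 (prior 1/11): the host has 2 equally likely choices, so probability 1/2; weight (1/11)·(1/2) = 1/22.
The weights sum to 4/11.
So P(the car behind door 1 | the host opened door 2) = (5/22) / (4/11) = 5/8.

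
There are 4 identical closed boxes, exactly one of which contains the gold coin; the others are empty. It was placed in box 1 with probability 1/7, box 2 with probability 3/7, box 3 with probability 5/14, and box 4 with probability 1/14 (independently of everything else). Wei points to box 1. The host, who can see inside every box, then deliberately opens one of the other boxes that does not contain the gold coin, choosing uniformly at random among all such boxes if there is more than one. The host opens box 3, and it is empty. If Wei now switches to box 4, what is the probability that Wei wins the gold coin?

3/25

Apply Bayes' rule, conditioning on where the gold coin actually is.
If it is in box 1 (prior 1/7): the host has 3 equally likely choices, so probability 1/3; weight (1/7)·(1/3) = 1/21.
If it is in box 2 (prior 3/7): the host has 2 equally likely choices, so probability 1/2; weight (3/7)·(1/2) = 3/14.
If it is in box 3 (prior 5/14): the host opened box 3, so this case is ruled out; weight (5/14)·0 = 0.
If it is in box 4 (prior 1/14): the host has 2 equally likely choices, so probability 1/2; weight (1/14)·(1/2) = 1/28.
The weights sum to 25/84.
So P(the gold coin in box 4 | the host opened box 3) = (1/28) / (25/84) = 3/25.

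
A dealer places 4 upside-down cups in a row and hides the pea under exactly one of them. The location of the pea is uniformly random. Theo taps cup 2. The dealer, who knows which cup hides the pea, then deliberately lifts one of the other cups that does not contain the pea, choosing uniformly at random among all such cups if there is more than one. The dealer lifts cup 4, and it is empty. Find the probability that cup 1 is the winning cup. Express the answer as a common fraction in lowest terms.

Consider each possible location of the pea in turn.
If it is under either of cups 1 and 3 (prior 1/4 each): the dealer has 2 equally likely choices, so probability 1/2; weight (1/4)·(1/2) = 1/8 each.
If it is under cup 2 (prior 1/4): the dealer has 3 equally likely choices, so probability 1/3; weight (1/4)·(1/3) = 1/12.
If it is under cup 4 (prior 1/4): the dealer opened cup 4, so this case is ruled out; weight (1/4)·0 = 0.
The weights sum to 1/3.
So P(the pea under cup 1 | the dealer opened cup 4) = (1/8) / (1/3) = 3/8.

3/8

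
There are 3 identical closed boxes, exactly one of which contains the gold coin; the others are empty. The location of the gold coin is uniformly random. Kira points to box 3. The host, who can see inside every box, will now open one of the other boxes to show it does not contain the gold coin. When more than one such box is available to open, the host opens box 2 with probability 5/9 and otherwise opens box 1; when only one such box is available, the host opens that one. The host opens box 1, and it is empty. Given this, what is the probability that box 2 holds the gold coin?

Apply Bayes' rule, conditioning on where the gold coin actually is.
If it is in box 1 (prior 1/3): the host opened box 1, so this case is ruled out; weight (1/3)·0 = 0.
If it is in box 2 (prior 1/3): only box 1 is available, probability 1; weight (1/3)·1 = 1/3.
If it is in box 3 (prior 1/3): box 2 is available but not opened, probability 4/9; weight (1/3)·(4/9) = 4/27.
The weights sum to 13/27.
So P(the gold coin in box 2 | the host opened box 1) = (1/3) / (13/27) = 9/13.

9/13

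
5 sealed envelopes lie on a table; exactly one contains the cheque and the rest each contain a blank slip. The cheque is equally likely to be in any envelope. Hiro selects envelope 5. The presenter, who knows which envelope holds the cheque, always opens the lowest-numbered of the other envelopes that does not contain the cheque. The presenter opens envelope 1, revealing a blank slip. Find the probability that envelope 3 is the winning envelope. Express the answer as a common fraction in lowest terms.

Condition on the true location of the cheque.
If it is in envelope 1 (prior 1/5): the presenter opened envelope 1, so this case is ruled out; weight (1/5)·0 = 0.
If it is in any of envelopes 2, 3, 4, and 5 (prior 1/5 each): envelope 1 is the lowest-numbered option available, probability 1; weight (1/5)·1 = 1/5 each.
The weights sum to 4/5.
So P(the cheque in envelope 3 | the presenter opened envelope 1) = (1/5) / (4/5) = 1/4.

1/4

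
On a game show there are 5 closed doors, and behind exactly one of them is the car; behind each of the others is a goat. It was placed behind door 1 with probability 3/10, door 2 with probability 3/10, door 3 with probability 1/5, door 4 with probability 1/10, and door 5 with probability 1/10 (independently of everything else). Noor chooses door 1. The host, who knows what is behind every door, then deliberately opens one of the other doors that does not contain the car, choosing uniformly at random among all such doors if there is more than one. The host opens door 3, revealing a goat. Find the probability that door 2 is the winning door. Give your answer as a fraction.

Condition on the true location of the car.
If it is behind door 1 (prior 3/10): the host has 4 equally likely choices, so probability 1/4; weight (3/10)·(1/4) = 3/40.
If it is behind door 2 (prior 3/10): the host has 3 equally likely choices, so probability 1/3; weight (3/10)·(1/3) = 1/10.
If it is behind door 3 (prior 1/5): the host opened door 3, so this case is ruled out; weight (1/5)·0 = 0.
If it is behind either of doors 4 and 5 (prior 1/10 each): the host has 3 equally likely choices, so probability 1/3; weight (1/10)·(1/3) = 1/30 each.
The weights sum to 29/120.
So P(the car behind door 2 | the host opened door 3) = (1/10) / (29/120) = 12/29.

12/29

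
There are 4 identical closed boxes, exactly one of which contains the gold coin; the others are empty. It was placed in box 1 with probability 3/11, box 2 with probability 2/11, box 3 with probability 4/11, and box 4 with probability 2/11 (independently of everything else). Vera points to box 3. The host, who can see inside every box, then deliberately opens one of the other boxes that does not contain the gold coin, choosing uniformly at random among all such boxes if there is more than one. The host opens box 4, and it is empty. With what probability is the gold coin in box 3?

Consider each possible location of the gold coin in turn.
If it is in box 1 (prior 3/11): the host has 2 equally likely choices, so probability 1/2; weight (3/11)·(1/2) = 3/22.
If it is in box 2 (prior 2/11): the host has 2 equally likely choices, so probability 1/2; weight (2/11)·(1/2) = 1/11.
If it is in box 3 (prior 4/11): the host has 3 equally likely choices, so probability 1/3; weight (4/11)·(1/3) = 4/33.
If it is in box 4 (prior 2/11): the host opened box 4, so this case is ruled out; weight (2/11)·0 = 0.
The weights sum to 23/66.
So P(the gold coin in box 3 | the host opened box 4) = (4/33) / (23/66) = 8/23.

8/23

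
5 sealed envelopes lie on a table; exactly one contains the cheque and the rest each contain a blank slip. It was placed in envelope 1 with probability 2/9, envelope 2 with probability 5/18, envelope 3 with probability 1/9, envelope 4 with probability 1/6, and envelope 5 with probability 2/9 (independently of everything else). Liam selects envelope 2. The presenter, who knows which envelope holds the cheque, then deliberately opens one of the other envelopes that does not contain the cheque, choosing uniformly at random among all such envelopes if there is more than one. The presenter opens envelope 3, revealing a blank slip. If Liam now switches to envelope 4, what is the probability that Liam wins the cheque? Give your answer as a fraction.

Apply Bayes' rule, conditioning on where the cheque actually is.
If it is in either of envelopes 1 and 5 (prior 2/9 each): the presenter has 3 equally likely choices, so probability 1/3; weight (2/9)·(1/3) = 2/27 each.
If it is in envelope 2 (prior 5/18): the presenter has 4 equally likely choices, so probability 1/4; weight (5/18)·(1/4) = 5/72.
If it is in envelope 3 (prior 1/9): the presenter opened envelope 3, so this case is ruled out; weight (1/9)·0 = 0.
If it is in envelope 4 (prior 1/6): the presenter has 3 equally likely choices, so probability 1/3; weight (1/6)·(1/3) = 1/18.
The weights sum to 59/216.
So P(the cheque in envelope 4 | the presenter opened envelope 3) = (1/18) / (59/216) = 12/59.

12/59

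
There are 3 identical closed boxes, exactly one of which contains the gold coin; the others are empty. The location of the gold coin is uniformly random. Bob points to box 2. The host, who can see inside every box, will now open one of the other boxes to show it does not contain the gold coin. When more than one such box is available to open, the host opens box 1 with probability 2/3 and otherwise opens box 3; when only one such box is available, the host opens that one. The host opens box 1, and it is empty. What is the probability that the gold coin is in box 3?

Condition on the true location of the gold coin.
If it is in box 1 (prior 1/3): the host opened box 1, so this case is ruled out; weight (1/3)·0 = 0.
If it is in box 2 (prior 1/3): box 1 is available, opened with probability 2/3; weight (1/3)·(2/3) = 2/9.
If it is in box 3 (prior 1/3): only box 1 is available, probability 1; weight (1/3)·1 = 1/3.
The weights sum to 5/9.
So P(the gold coin in box 3 | the host opened box 1) = (1/3) / (5/9) = 3/5.

3/5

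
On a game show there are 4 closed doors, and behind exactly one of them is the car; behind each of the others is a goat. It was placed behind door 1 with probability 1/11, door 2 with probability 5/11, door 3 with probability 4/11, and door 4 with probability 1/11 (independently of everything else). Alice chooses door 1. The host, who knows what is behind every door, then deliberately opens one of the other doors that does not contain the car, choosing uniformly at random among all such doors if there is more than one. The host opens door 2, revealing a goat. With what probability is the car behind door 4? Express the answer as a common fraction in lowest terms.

Consider each possible location of the car in turn.
If it is behind door 1 (prior 1/11): the host has 3 equally likely choices, so probability 1/3; weight (1/11)·(1/3) = 1/33.
If it is behind door 2 (prior 5/11): the host opened door 2, so this case is ruled out; weight (5/11)·0 = 0.
If it is behind door 3 (prior 4/11): the host has 2 equally likely choices, so probability 1/2; weight (4/11)·(1/2) = 2/11.
If it is behind door 4 (prior 1/11): the host has 2 equally likely choices, so probability 1/2; weight (1/11)·(1/2) = 1/22.
The weights sum to 17/66.
So P(the car behind door 4 | the host opened door 2) = (1/22) / (17/66) = 3/17.

3/17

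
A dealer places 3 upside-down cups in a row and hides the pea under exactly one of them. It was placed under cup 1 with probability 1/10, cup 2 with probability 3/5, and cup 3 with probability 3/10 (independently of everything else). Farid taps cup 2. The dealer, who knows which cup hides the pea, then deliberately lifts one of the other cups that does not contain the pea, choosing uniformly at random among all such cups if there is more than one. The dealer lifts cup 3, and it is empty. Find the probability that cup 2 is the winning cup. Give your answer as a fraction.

Condition on the true location of the pea.
If it is under cup 1 (prior 1/10): the dealer has no choice, probability 1; weight (1/10)·1 = 1/10.
If it is under cup 2 (prior 3/5): the dealer has 2 equally likely choices, so probability 1/2; weight (3/5)·(1/2) = 3/10.
If it is under cup 3 (prior 3/10): the dealer opened cup 3, so this case is ruled out; weight (3/10)·0 = 0.
The weights sum to 2/5.
So P(the pea under cup 2 | the dealer opened cup 3) = (3/10) / (2/5) = 3/4.

3/4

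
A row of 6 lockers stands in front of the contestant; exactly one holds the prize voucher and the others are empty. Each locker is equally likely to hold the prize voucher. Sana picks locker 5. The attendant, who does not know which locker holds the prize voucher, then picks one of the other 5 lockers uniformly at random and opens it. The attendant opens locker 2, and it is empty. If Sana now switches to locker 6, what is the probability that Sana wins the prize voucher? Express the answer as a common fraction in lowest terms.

1/5

Consider each possible location of the prize voucher in turn.
If it is in any of lockers 1, 3, 4, 5, and 6 (prior 1/6 each): the attendant picks locker 2 with probability 1/5 regardless, and it is not the prize; weight (1/6)·(1/5) = 1/30 each.
If it is in locker 2 (prior 1/6): the attendant opened locker 2, so this case is ruled out; weight (1/6)·0 = 0.
The weights sum to 1/6.
So P(the prize voucher in locker 6 | the attendant opened locker 2) = (1/30) / (1/6) = 1/5.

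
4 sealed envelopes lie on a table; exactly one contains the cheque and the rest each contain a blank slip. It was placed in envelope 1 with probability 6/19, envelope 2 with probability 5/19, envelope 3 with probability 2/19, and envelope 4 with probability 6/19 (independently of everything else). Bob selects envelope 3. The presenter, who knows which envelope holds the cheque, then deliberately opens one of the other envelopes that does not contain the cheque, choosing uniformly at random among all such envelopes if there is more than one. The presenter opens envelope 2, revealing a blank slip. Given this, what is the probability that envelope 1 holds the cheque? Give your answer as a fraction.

9/20

Condition on the true location of the cheque.
If it is in either of envelopes 1 and 4 (prior 6/19 each): the presenter has 2 equally likely choices, so probability 1/2; weight (6/19)·(1/2) = 3/19 each.
If it is in envelope 2 (prior 5/19): the presenter opened envelope 2, so this case is ruled out; weight (5/19)·0 = 0.
If it is in envelope 3 (prior 2/19): the presenter has 3 equally likely choices, so probability 1/3; weight (2/19)·(1/3) = 2/57.
The weights sum to 20/57.
So P(the cheque in envelope 1 | the presenter opened envelope 2) = (3/19) / (20/57) = 9/20.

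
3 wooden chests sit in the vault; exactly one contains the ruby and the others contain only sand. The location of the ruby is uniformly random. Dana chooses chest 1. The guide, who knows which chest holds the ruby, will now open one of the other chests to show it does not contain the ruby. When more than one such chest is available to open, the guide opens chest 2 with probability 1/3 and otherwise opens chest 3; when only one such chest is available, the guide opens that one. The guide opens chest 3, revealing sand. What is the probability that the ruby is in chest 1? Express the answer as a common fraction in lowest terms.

Condition on the true location of the ruby.
If it is in chest 1 (prior 1/3): chest 2 is available but not opened, probability 2/3; weight (1/3)·(2/3) = 2/9.
If it is in chest 2 (prior 1/3): only chest 3 is available, probability 1; weight (1/3)·1 = 1/3.
If it is in chest 3 (prior 1/3): the guide opened chest 3, so this case is ruled out; weight (1/3)·0 = 0.
The weights sum to 5/9.
So P(the ruby in chest 1 | the guide opened chest 3) = (2/9) / (5/9) = 2/5.

2/5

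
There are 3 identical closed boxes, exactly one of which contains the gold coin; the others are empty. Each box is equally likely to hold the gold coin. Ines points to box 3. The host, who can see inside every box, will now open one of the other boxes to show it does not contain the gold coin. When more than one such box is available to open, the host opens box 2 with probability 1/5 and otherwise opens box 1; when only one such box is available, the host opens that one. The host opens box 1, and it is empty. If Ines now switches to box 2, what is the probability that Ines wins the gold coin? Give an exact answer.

Consider each possible location of the gold coin in turn.
If it is in box 1 (prior 1/3): the host opened box 1, so this case is ruled out; weight (1/3)·0 = 0.
If it is in box 2 (prior 1/3): only box 1 is available, probability 1; weight (1/3)·1 = 1/3.
If it is in box 3 (prior 1/3): box 2 is available but not opened, probability 4/5; weight (1/3)·(4/5) = 4/15.
The weights sum to 3/5.
So P(the gold coin in box 2 | the host opened box 1) = (1/3) / (3/5) = 5/9.

5/9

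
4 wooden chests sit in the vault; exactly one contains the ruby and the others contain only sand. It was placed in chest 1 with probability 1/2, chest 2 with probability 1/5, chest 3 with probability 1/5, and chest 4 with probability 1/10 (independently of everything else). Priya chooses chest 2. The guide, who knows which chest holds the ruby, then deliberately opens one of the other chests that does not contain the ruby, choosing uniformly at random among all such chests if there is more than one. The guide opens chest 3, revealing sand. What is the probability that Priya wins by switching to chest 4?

Apply Bayes' rule, conditioning on where the ruby actually is.
If it is in chest 1 (prior 1/2): the guide has 2 equally likely choices, so probability 1/2; weight (1/2)·(1/2) = 1/4.
If it is in chest 2 (prior 1/5): the guide has 3 equally likely choices, so probability 1/3; weight (1/5)·(1/3) = 1/15.
If it is in chest 3 (prior 1/5): the guide opened chest 3, so this case is ruled out; weight (1/5)·0 = 0.
If it is in chest 4 (prior 1/10): the guide has 2 equally likely choices, so probability 1/2; weight (1/10)·(1/2) = 1/20.
The weights sum to 11/30.
So P(the ruby in chest 4 | the guide opened chest 3) = (1/20) / (11/30) = 3/22.

3/22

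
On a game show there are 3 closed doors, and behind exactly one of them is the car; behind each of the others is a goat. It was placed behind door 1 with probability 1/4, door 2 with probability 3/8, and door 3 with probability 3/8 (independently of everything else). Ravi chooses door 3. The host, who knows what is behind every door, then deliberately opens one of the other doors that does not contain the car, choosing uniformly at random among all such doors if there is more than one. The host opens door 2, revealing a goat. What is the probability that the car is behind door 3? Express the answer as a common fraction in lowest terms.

Consider each possible location of the car in turn.
If it is behind door 1 (prior 1/4): the host has no choice, probability 1; weight (1/4)·1 = 1/4.
If it is behind door 2 (prior 3/8): the host opened door 2, so this case is ruled out; weight (3/8)·0 = 0.
If it is behind door 3 (prior 3/8): the host has 2 equally likely choices, so probability 1/2; weight (3/8)·(1/2) = 3/16.
The weights sum to 7/16.
So P(the car behind door 3 | the host opened door 2) = (3/16) / (7/16) = 3/7.

3/7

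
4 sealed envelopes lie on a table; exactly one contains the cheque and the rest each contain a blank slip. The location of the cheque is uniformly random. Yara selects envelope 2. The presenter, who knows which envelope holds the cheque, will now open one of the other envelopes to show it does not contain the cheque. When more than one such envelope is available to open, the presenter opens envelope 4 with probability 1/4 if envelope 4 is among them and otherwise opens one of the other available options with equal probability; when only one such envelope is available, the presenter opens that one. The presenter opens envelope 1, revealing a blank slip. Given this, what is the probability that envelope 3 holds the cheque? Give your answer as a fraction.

Consider each possible location of the cheque in turn.
If it is in envelope 1 (prior 1/4): the presenter opened envelope 1, so this case is ruled out; weight (1/4)·0 = 0.
If it is in envelope 2 (prior 1/4): envelope 4 is available but not opened; envelope 1 gets probability (1 − 1/4)/2 = 3/8; weight (1/4)·(3/8) = 3/32.
If it is in envelope 3 (prior 1/4): envelope 4 is available but not opened, probability 3/4; weight (1/4)·(3/4) = 3/16.
If it is in envelope 4 (prior 1/4): envelope 4 holds the prize so is unavailable; the presenter chooses uniformly among the 2 others, probability 1/2; weight (1/4)·(1/2) = 1/8.
The weights sum to 13/32.
So P(the cheque in envelope 3 | the presenter opened envelope 1) = (3/16) / (13/32) = 6/13.

6/13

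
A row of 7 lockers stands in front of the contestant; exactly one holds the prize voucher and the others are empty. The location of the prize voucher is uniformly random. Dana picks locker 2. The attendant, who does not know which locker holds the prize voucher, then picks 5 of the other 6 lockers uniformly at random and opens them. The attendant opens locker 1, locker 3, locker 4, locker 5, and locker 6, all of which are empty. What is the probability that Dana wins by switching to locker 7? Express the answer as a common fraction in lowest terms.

Apply Bayes' rule, conditioning on where the prize voucher actually is.
If it is in any of lockers 1, 3, 4, 5, and 6 (prior 1/7 each): that locker was opened and seen not to hold the prize — ruled out; weight (1/7)·0 = 0 each.
If it is in either of lockers 2 and 7 (prior 1/7 each): the attendant picks exactly this set with probability 1/6 regardless, and none is the prize; weight (1/7)·(1/6) = 1/42 each.
The weights sum to 1/21.
So P(the prize voucher in locker 7 | the attendant opened locker 1, locker 3, locker 4, locker 5, and locker 6) = (1/42) / (1/21) = 1/2.

1/2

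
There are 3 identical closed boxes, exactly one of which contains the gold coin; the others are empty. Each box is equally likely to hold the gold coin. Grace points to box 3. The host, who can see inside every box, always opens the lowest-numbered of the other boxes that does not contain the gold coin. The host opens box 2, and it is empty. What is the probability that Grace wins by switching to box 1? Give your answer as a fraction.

Apply Bayes' rule, conditioning on where the gold coin actually is.
If it is in box 1 (prior 1/3): box 2 is the lowest-numbered option available, probability 1; weight (1/3)·1 = 1/3.
If it is in box 2 (prior 1/3): the host opened box 2, so this case is ruled out; weight (1/3)·0 = 0.
If it is in box 3 (prior 1/3): the host would have opened box 1 instead, probability 0; weight (1/3)·0 = 0.
The weights sum to 1/3.
So P(the gold coin in box 1 | the host opened box 2) = (1/3) / (1/3) = 1.

1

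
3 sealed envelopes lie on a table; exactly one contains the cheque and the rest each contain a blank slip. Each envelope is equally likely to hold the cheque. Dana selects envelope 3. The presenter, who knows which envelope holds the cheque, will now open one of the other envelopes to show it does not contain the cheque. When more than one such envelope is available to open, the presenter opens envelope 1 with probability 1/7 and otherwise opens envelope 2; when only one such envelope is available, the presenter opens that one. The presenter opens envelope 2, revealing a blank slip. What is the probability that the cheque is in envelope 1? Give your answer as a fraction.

Apply Bayes' rule, conditioning on where the cheque actually is.
If it is in envelope 1 (prior 1/3): only envelope 2 is available, probability 1; weight (1/3)·1 = 1/3.
If it is in envelope 2 (prior 1/3): the presenter opened envelope 2, so this case is ruled out; weight (1/3)·0 = 0.
If it is in envelope 3 (prior 1/3): envelope 1 is available but not opened, probability 6/7; weight (1/3)·(6/7) = 2/7.
The weights sum to 13/21.
So P(the cheque in envelope 1 | the presenter opened envelope 2) = (1/3) / (13/21) = 7/13.

7/13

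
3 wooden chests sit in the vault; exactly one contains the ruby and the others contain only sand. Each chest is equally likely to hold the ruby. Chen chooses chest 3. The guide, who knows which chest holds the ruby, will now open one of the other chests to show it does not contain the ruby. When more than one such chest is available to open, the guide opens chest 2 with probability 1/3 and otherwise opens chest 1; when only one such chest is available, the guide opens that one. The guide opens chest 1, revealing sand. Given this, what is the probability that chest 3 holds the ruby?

Condition on the true location of the ruby.
If it is in chest 1 (prior 1/3): the guide opened chest 1, so this case is ruled out; weight (1/3)·0 = 0.
If it is in chest 2 (prior 1/3): only chest 1 is available, probability 1; weight (1/3)·1 = 1/3.
If it is in chest 3 (prior 1/3): chest 2 is available but not opened, probability 2/3; weight (1/3)·(2/3) = 2/9.
The weights sum to 5/9.
So P(the ruby in chest 3 | the guide opened chest 1) = (2/9) / (5/9) = 2/5.

2/5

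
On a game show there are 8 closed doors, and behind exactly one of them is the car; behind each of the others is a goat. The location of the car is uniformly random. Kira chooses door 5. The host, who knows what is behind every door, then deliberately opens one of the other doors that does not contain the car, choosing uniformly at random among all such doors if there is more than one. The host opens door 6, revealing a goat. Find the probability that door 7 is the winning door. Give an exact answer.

Apply Bayes' rule, conditioning on where the car actually is.
If it is behind any of doors 1, 2, 3, 4, 7, and 8 (prior 1/8 each): the host has 6 equally likely choices, so probability 1/6; weight (1/8)·(1/6) = 1/48 each.
If it is behind door 5 (prior 1/8): the host has 7 equally likely choices, so probability 1/7; weight (1/8)·(1/7) = 1/56.
If it is behind door 6 (prior 1/8): the host opened door 6, so this case is ruled out; weight (1/8)·0 = 0.
The weights sum to 1/7.
So P(the car behind door 7 | the host opened door 6) = (1/48) / (1/7) = 7/48.

7/48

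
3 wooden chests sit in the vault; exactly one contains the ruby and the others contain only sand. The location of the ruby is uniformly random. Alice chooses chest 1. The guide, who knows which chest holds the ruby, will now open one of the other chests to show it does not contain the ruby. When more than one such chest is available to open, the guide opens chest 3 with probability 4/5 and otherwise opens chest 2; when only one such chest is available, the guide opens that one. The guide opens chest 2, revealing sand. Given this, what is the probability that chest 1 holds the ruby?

1/6

Apply Bayes' rule, conditioning on where the ruby actually is.
If it is in chest 1 (prior 1/3): chest 3 is available but not opened, probability 1/5; weight (1/3)·(1/5) = 1/15.
If it is in chest 2 (prior 1/3): the guide opened chest 2, so this case is ruled out; weight (1/3)·0 = 0.
If it is in chest 3 (prior 1/3): only chest 2 is available, probability 1; weight (1/3)·1 = 1/3.
The weights sum to 2/5.
So P(the ruby in chest 1 | the guide opened chest 2) = (1/15) / (2/5) = 1/6.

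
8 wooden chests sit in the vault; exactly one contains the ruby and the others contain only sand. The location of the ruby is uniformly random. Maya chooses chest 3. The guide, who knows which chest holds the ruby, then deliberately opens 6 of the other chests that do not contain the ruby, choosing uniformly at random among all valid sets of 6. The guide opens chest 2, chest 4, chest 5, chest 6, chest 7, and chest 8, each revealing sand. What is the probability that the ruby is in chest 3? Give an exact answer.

Consider each possible location of the ruby in turn.
If it is in chest 1 (prior 1/8): the guide has no choice, probability 1; weight (1/8)·1 = 1/8.
If it is in any of chests 2, 4, 5, 6, 7, and 8 (prior 1/8 each): that chest was opened and seen not to hold the prize — ruled out; weight (1/8)·0 = 0 each.
If it is in chest 3 (prior 1/8): the guide has 7 equally likely choices, so probability 1/7; weight (1/8)·(1/7) = 1/56.
The weights sum to 1/7.
So P(the ruby in chest 3 | the guide opened chest 2, chest 4, chest 5, chest 6, chest 7, and chest 8) = (1/56) / (1/7) = 1/8.

1/8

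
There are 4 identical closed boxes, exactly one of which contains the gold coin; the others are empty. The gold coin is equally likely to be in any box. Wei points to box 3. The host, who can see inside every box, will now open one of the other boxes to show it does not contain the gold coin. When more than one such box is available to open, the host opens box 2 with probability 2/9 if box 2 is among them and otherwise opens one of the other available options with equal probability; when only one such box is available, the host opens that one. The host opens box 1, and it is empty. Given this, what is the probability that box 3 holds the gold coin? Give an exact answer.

7/30

Consider each possible location of the gold coin in turn.
If it is in box 1 (prior 1/4): the host opened box 1, so this case is ruled out; weight (1/4)·0 = 0.
If it is in box 2 (prior 1/4): box 2 holds the prize so is unavailable; the host chooses uniformly among the 2 others, probability 1/2; weight (1/4)·(1/2) = 1/8.
If it is in box 3 (prior 1/4): box 2 is available but not opened; box 1 gets probability (1 − 2/9)/2 = 7/18; weight (1/4)·(7/18) = 7/72.
If it is in box 4 (prior 1/4): box 2 is available but not opened, probability 7/9; weight (1/4)·(7/9) = 7/36.
The weights sum to 5/12.
So P(the gold coin in box 3 | the host opened box 1) = (7/72) / (5/12) = 7/30.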